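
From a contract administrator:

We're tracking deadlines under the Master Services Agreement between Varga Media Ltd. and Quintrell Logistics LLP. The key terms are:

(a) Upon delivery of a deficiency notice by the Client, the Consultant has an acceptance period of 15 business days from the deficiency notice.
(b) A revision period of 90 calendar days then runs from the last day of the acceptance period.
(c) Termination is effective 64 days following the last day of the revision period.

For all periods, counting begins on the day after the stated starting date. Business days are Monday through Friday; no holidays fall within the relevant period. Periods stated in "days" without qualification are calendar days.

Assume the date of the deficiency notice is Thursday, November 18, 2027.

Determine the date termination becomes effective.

From Thursday, November 18, 2027, 15 business days (Nov 19, Nov 22, Nov 23, Nov 24, …, Dec 7, Dec 8, Dec 9, skipping weekends) brings us to Thursday, December 9, 2027, which is the last day of the acceptance period.
The last day of the revision period: 90 calendar days after December 9, 2027 is March 8, 2028.
The date termination becomes effective: 64 calendar days after March 8, 2028 is May 11, 2028.

May 11, 2028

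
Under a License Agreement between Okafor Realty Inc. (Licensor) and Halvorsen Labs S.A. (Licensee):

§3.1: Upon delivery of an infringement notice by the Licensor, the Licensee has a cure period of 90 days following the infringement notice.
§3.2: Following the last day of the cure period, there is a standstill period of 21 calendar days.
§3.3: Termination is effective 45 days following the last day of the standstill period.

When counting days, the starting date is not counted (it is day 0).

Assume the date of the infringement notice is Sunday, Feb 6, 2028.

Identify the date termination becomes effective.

The last day of the cure period: 90 calendar days after Feb 6, 2028 is May 6, 2028.
Adding 21 calendar days to May 6, 2028 gives May 27, 2028, which is the last day of the standstill period.
The date termination becomes effective: 45 calendar days after May 27, 2028 is Jul 11, 2028.

Jul 11, 2028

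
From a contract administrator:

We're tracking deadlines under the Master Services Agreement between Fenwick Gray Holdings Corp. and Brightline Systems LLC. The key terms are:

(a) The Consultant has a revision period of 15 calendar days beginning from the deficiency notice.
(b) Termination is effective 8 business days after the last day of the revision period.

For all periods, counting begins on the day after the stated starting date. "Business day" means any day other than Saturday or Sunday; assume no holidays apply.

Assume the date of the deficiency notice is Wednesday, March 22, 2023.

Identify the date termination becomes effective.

April 18, 2023

Adding 15 calendar days to March 22, 2023 gives April 6, 2023, which is the last day of the revision period.
From Thursday, April 6, 2023, 8 business days (Apr 7, Apr 10, Apr 11, Apr 12, Apr 13, Apr 14, Apr 17, Apr 18, skipping weekends) brings us to Tuesday, April 18, 2023, which is the date termination becomes effective.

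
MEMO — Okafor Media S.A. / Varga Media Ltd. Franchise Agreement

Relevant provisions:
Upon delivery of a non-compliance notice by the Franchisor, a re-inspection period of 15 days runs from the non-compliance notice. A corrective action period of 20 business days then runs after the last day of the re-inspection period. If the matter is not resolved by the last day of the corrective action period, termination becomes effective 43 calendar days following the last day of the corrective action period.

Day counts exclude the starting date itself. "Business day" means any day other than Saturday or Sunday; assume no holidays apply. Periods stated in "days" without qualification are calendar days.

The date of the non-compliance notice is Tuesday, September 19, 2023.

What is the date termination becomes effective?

The last day of the re-inspection period: September 19, 2023 + 15 days = October 4, 2023.
The last day of the corrective action period: 20 business days after Wednesday, October 4, 2023, skipping weekends — Oct 5, Oct 6, Oct 9, Oct 10, …, Oct 30, Oct 31, Nov 1 — lands on Wednesday, November 1, 2023.
Adding 43 calendar days to November 1, 2023 gives December 14, 2023, which is the date termination becomes effective.

December 14, 2023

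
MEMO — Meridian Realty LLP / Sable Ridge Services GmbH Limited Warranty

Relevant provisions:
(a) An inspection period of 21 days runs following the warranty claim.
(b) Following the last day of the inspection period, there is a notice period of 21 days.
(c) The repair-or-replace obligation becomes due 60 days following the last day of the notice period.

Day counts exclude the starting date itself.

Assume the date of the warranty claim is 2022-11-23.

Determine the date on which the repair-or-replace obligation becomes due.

2023-03-05

The last day of the inspection period: 21 calendar days after 2022-11-23 is 2022-12-14.
The last day of the notice period: 2022-12-14 + 21 days = 2023-01-04.
The date on which the repair-or-replace obligation becomes due: 60 calendar days after 2023-01-04 is 2023-03-05.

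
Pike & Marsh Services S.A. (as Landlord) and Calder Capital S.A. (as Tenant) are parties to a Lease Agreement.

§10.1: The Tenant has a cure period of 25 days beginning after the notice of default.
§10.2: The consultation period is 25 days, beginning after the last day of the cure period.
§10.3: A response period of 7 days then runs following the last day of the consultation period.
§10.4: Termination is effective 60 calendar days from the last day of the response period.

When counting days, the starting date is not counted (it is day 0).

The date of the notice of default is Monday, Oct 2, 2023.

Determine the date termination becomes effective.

The last day of the cure period: 25 calendar days after Oct 2, 2023 is Oct 27, 2023.
The last day of the consultation period: Oct 27, 2023 + 25 days = Nov 21, 2023.
The last day of the response period: Nov 21, 2023 + 7 days = Nov 28, 2023.
The date termination becomes effective: 60 calendar days after Nov 28, 2023 is Jan 27, 2024.

Jan 27, 2024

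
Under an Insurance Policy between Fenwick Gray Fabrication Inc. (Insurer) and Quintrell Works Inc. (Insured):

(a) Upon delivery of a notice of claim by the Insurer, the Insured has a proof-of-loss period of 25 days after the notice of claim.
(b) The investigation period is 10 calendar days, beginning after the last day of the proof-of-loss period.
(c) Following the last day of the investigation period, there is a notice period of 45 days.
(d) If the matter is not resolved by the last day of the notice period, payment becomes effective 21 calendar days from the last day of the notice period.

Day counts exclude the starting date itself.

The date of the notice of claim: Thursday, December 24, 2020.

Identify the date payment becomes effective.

April 4, 2021

Adding 25 calendar days to December 24, 2020 gives January 18, 2021, which is the last day of the proof-of-loss period.
The last day of the investigation period: January 18, 2021 + 10 days = January 28, 2021.
The last day of the notice period: 45 calendar days after January 28, 2021 is March 14, 2021.
The date payment becomes effective: March 14, 2021 + 21 days = April 4, 2021.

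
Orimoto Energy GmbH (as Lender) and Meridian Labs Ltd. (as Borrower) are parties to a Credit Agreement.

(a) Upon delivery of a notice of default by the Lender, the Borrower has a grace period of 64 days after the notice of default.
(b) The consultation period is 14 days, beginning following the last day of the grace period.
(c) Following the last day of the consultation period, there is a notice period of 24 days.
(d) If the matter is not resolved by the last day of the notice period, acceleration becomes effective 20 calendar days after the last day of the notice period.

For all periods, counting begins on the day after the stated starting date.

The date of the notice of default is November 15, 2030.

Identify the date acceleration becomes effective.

March 17, 2031

Adding 64 calendar days to November 15, 2030 gives January 18, 2031, which is the last day of the grace period.
Adding 14 calendar days to January 18, 2031 gives February 1, 2031, which is the last day of the consultation period.
Adding 24 calendar days to February 1, 2031 gives February 25, 2031, which is the last day of the notice period.
The date acceleration becomes effective: February 25, 2031 + 20 days = March 17, 2031.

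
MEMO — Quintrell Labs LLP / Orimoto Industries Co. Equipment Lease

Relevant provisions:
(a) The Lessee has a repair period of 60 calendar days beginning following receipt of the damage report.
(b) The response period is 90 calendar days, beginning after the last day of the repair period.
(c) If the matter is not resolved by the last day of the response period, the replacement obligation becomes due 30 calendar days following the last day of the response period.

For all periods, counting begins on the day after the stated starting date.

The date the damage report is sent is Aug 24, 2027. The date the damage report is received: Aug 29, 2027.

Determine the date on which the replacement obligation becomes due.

Feb 25, 2028

Adding 60 calendar days to Aug 29, 2027 gives Oct 28, 2027, which is the last day of the repair period.
The last day of the response period: 90 calendar days after Oct 28, 2027 is Jan 26, 2028.
Adding 30 calendar days to Jan 26, 2028 gives Feb 25, 2028, which is the date on which the replacement obligation becomes due.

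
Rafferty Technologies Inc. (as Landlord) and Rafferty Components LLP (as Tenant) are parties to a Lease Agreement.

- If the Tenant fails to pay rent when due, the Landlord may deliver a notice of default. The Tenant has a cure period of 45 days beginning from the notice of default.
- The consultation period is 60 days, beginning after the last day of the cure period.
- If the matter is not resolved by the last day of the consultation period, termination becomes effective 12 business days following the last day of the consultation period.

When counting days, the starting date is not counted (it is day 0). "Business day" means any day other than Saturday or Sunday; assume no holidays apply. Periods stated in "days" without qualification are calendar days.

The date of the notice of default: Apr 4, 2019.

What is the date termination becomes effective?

Adding 45 calendar days to Apr 4, 2019 gives May 19, 2019, which is the last day of the cure period.
Adding 60 calendar days to May 19, 2019 gives Jul 18, 2019, which is the last day of the consultation period.
The date termination becomes effective: 12 business days after Thursday, Jul 18, 2019, skipping weekends — Jul 19, Jul 22, Jul 23, Jul 24, …, Aug 1, Aug 2, Aug 5 — lands on Monday, Aug 5, 2019.

Aug 5, 2019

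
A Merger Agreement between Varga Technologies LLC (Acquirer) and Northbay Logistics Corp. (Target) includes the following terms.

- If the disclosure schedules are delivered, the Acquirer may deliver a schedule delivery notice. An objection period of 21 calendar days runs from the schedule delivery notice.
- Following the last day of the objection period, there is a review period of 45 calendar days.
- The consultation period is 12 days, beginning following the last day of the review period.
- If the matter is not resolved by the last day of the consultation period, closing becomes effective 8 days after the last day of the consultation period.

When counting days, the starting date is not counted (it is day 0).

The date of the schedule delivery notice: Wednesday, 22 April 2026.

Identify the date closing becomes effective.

Adding 21 calendar days to 22 April 2026 gives 13 May 2026, which is the last day of the objection period.
Adding 45 calendar days to 13 May 2026 gives 27 June 2026, which is the last day of the review period.
The last day of the consultation period: 27 June 2026 + 12 days = 9 July 2026.
Adding 8 calendar days to 9 July 2026 gives 17 July 2026, which is the date closing becomes effective.

17 July 2026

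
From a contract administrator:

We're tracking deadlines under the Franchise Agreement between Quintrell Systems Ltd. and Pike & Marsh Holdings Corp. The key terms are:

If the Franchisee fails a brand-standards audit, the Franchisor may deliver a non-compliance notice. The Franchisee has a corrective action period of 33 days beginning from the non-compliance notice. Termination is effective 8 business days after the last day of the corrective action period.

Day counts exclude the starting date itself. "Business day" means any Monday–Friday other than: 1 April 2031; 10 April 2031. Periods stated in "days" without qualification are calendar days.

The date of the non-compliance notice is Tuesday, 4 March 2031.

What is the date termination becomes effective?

17 April 2031

The last day of the corrective action period: 33 calendar days after 4 March 2031 is 6 April 2031.
The date termination becomes effective: 8 business days after Sunday, 6 April 2031, skipping weekends and the listed holiday on Apr 10 — Apr 7, Apr 8, Apr 9, Apr 11, Apr 14, Apr 15, Apr 16, Apr 17 — lands on Thursday, 17 April 2031.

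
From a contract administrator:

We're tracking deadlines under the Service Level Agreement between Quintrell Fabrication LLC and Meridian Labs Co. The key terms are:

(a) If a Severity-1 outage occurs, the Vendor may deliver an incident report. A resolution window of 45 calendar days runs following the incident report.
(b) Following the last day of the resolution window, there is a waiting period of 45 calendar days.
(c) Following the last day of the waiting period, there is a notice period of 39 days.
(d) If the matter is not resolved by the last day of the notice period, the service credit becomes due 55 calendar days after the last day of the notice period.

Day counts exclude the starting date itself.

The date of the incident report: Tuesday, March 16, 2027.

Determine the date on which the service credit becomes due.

Adding 45 calendar days to March 16, 2027 gives April 30, 2027, which is the last day of the resolution window.
Adding 45 calendar days to April 30, 2027 gives June 14, 2027, which is the last day of the waiting period.
Adding 39 calendar days to June 14, 2027 gives July 23, 2027, which is the last day of the notice period.
Adding 55 calendar days to July 23, 2027 gives September 16, 2027, which is the date on which the service credit becomes due.

September 16, 2027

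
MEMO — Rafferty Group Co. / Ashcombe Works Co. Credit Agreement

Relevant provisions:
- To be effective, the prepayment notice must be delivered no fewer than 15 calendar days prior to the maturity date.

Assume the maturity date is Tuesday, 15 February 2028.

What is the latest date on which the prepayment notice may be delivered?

31 January 2028

15 February 2028 minus 15 days is 31 January 2028.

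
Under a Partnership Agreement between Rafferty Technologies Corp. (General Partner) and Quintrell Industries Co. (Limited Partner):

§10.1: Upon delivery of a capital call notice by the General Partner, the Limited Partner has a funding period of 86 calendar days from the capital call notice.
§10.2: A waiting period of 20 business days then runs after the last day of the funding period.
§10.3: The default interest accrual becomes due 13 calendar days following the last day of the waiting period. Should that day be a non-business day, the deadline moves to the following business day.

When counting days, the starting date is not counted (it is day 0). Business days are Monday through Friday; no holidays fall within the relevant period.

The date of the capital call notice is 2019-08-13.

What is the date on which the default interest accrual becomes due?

The last day of the funding period: 2019-08-13 + 86 days = 2019-11-07.
The last day of the waiting period: counting 20 business days from Thursday, 2019-11-07 (Nov 8, Nov 11, Nov 12, Nov 13, …, Dec 3, Dec 4, Dec 5, skipping weekends) reaches Thursday, 2019-12-05.
The date on which the default interest accrual becomes due: 2019-12-05 + 13 days = 2019-12-18. 2019-12-18 is a Wednesday, so no roll-forward applies.

2019-12-18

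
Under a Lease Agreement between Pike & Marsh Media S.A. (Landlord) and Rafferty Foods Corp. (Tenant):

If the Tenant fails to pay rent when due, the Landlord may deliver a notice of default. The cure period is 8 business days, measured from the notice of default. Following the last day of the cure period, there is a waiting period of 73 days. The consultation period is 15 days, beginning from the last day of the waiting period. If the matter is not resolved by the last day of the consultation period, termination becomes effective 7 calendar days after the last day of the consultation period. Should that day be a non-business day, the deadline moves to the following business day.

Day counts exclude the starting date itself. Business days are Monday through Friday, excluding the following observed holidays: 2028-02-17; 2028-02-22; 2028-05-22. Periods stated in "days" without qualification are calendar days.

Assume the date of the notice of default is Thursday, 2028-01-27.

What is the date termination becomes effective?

From Thursday, 2028-01-27, 8 business days (Jan 28, Jan 31, Feb 1, Feb 2, Feb 3, Feb 4, Feb 7, Feb 8, skipping weekends) brings us to Tuesday, 2028-02-08, which is the last day of the cure period.
The last day of the waiting period: 2028-02-08 + 73 days = 2028-04-21.
The last day of the consultation period: 2028-04-21 + 15 days = 2028-05-06.
The date termination becomes effective: 2028-05-06 + 7 days = 2028-05-13. That falls on a Saturday, so it rolls to the next business day, Monday, 2028-05-15.

2028-05-15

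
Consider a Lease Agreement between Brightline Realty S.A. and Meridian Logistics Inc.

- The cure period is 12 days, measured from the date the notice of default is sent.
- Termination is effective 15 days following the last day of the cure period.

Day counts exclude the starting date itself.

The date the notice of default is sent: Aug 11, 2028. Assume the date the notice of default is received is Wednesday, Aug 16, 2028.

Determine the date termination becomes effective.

The last day of the cure period: 12 calendar days after Aug 11, 2028 is Aug 23, 2028.
The date termination becomes effective: Aug 23, 2028 + 15 days = Sep 7, 2028.

Sep 7, 2028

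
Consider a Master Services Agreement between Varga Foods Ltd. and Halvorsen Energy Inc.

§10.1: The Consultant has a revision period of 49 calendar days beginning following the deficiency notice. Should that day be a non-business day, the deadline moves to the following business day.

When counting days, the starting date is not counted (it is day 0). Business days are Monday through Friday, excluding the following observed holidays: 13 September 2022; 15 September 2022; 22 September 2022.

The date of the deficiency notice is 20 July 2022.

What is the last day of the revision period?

7 September 2022

Adding 49 calendar days to 20 July 2022 gives 7 September 2022, which is the last day of the revision period. 7 September 2022 is a Wednesday and is not a listed holiday, so no roll-forward applies.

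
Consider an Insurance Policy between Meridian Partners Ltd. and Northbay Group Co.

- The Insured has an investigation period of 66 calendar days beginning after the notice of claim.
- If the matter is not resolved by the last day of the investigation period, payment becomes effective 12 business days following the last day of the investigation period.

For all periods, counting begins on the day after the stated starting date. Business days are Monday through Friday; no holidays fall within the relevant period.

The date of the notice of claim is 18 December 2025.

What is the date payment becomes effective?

Adding 66 calendar days to 18 December 2025 gives 22 February 2026, which is the last day of the investigation period.
From Sunday, 22 February 2026, 12 business days (Feb 23, Feb 24, Feb 25, Feb 26, …, Mar 6, Mar 9, Mar 10, skipping weekends) brings us to Tuesday, 10 March 2026, which is the date payment becomes effective.

10 March 2026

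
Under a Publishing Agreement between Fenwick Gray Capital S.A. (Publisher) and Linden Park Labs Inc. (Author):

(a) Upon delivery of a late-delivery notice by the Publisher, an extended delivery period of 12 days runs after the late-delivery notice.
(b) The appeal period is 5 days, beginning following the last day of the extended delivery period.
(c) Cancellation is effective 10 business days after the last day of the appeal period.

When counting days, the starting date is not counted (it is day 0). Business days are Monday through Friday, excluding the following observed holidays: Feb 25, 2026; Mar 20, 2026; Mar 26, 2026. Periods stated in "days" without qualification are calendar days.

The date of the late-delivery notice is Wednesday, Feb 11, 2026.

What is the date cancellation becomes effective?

Mar 13, 2026

The last day of the extended delivery period: Feb 11, 2026 + 12 days = Feb 23, 2026.
Adding 5 calendar days to Feb 23, 2026 gives Feb 28, 2026, which is the last day of the appeal period.
The date cancellation becomes effective: counting 10 business days from Saturday, Feb 28, 2026 (Mar 2, Mar 3, Mar 4, Mar 5, Mar 6, Mar 9, Mar 10, Mar 11, Mar 12, Mar 13, skipping weekends) reaches Friday, Mar 13, 2026.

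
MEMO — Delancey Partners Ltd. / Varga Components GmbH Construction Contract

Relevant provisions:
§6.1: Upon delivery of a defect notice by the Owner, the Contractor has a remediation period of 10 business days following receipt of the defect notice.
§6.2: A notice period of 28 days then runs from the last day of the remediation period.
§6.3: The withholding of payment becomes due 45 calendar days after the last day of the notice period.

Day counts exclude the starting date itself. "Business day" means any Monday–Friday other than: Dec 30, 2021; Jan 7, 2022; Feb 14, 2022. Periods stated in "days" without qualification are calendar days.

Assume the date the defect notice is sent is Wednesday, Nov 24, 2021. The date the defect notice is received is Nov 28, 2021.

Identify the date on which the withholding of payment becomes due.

The last day of the remediation period: 10 business days after Sunday, Nov 28, 2021, skipping weekends — Nov 29, Nov 30, Dec 1, Dec 2, Dec 3, Dec 6, Dec 7, Dec 8, Dec 9, Dec 10 — lands on Friday, Dec 10, 2021.
The last day of the notice period: Dec 10, 2021 + 28 days = Jan 7, 2022.
The date on which the withholding of payment becomes due: 45 calendar days after Jan 7, 2022 is Feb 21, 2022.

Feb 21, 2022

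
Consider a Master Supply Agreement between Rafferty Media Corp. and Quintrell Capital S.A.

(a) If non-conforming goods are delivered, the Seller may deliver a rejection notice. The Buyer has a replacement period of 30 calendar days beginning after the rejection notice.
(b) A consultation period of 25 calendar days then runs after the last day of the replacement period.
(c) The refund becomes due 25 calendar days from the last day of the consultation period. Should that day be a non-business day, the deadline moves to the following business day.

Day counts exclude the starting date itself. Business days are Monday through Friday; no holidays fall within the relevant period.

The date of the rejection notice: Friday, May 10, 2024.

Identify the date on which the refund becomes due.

Jul 29, 2024

Adding 30 calendar days to May 10, 2024 gives Jun 9, 2024, which is the last day of the replacement period.
Adding 25 calendar days to Jun 9, 2024 gives Jul 4, 2024, which is the last day of the consultation period.
The date on which the refund becomes due: Jul 4, 2024 + 25 days = Jul 29, 2024. Jul 29, 2024 is a Monday, so no roll-forward applies.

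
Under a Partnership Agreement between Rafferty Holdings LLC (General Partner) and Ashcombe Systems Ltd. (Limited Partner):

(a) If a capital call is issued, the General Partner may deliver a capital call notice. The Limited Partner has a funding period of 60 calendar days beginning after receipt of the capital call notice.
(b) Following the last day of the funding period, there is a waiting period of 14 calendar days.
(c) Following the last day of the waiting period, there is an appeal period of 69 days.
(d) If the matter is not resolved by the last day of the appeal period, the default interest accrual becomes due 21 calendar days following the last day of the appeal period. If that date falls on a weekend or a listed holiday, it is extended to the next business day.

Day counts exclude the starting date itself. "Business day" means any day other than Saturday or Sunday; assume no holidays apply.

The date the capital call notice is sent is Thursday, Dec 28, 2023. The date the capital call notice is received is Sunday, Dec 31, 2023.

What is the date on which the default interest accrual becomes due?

Adding 60 calendar days to Dec 31, 2023 gives Feb 29, 2024, which is the last day of the funding period.
The last day of the waiting period: Feb 29, 2024 + 14 days = Mar 14, 2024.
The last day of the appeal period: 69 calendar days after Mar 14, 2024 is May 22, 2024.
Adding 21 calendar days to May 22, 2024 gives Jun 12, 2024, which is the date on which the default interest accrual becomes due. Jun 12, 2024 is a Wednesday, so no roll-forward applies.

Jun 12, 2024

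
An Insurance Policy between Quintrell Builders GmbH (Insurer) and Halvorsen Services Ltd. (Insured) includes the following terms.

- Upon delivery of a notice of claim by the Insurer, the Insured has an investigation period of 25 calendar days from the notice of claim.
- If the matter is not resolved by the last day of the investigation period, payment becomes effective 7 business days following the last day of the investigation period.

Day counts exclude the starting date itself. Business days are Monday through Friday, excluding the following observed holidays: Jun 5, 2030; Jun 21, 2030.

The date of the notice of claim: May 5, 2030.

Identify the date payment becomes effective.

Jun 11, 2030

Adding 25 calendar days to May 5, 2030 gives May 30, 2030, which is the last day of the investigation period.
The date payment becomes effective: 7 business days after Thursday, May 30, 2030, skipping weekends and the listed holiday on Jun 5 — May 31, Jun 3, Jun 4, Jun 6, Jun 7, Jun 10, Jun 11 — lands on Tuesday, Jun 11, 2030.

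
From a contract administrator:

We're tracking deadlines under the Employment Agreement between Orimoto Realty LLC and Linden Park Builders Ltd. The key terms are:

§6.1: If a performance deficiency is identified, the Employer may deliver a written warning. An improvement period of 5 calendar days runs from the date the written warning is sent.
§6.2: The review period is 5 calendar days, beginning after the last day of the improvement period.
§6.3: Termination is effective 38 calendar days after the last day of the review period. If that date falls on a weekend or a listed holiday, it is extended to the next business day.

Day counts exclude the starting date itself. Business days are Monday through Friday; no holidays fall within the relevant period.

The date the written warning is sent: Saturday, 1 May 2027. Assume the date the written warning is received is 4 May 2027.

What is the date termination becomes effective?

Adding 5 calendar days to 1 May 2027 gives 6 May 2027, which is the last day of the improvement period.
The last day of the review period: 6 May 2027 + 5 days = 11 May 2027.
The date termination becomes effective: 38 calendar days after 11 May 2027 is 18 June 2027. 18 June 2027 is a Friday, so no roll-forward applies.

18 June 2027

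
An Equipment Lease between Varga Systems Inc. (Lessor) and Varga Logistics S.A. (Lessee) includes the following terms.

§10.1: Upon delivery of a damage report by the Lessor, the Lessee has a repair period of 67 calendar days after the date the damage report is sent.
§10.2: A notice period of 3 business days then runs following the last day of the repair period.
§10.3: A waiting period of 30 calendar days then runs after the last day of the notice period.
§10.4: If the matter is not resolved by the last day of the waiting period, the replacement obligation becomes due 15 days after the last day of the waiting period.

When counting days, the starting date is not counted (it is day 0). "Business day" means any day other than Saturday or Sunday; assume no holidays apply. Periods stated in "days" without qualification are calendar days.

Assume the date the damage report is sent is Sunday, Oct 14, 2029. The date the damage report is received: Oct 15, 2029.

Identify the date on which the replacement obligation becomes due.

The last day of the repair period: 67 calendar days after Oct 14, 2029 is Dec 20, 2029.
The last day of the notice period: counting 3 business days from Thursday, Dec 20, 2029 (Dec 21, Dec 24, Dec 25, skipping weekends) reaches Tuesday, Dec 25, 2029.
The last day of the waiting period: 30 calendar days after Dec 25, 2029 is Jan 24, 2030.
Adding 15 calendar days to Jan 24, 2030 gives Feb 8, 2030, which is the date on which the replacement obligation becomes due.

Feb 8, 2030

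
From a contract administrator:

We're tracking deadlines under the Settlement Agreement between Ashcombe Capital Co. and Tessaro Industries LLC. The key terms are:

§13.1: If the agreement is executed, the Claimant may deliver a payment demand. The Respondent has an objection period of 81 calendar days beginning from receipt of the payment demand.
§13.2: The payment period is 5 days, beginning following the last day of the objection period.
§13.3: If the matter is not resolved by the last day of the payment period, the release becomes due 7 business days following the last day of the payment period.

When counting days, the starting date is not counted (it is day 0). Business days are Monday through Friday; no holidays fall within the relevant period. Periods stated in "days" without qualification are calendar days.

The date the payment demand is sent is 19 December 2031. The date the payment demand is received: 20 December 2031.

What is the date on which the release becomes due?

Adding 81 calendar days to 20 December 2031 gives 10 March 2032, which is the last day of the objection period.
The last day of the payment period: 5 calendar days after 10 March 2032 is 15 March 2032.
The date on which the release becomes due: 7 business days after Monday, 15 March 2032, skipping weekends — Mar 16, Mar 17, Mar 18, Mar 19, Mar 22, Mar 23, Mar 24 — lands on Wednesday, 24 March 2032.

24 March 2032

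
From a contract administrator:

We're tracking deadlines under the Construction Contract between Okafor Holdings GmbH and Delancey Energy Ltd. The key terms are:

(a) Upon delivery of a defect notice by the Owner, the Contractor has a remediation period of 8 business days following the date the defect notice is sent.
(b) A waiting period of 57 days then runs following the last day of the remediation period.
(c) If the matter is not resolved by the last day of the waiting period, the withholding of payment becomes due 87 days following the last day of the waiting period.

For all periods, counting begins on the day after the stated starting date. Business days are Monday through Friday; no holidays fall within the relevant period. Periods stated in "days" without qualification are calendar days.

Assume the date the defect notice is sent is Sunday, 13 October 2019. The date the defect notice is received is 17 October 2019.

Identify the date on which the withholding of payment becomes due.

15 March 2020

The last day of the remediation period: counting 8 business days from Sunday, 13 October 2019 (Oct 14, Oct 15, Oct 16, Oct 17, Oct 18, Oct 21, Oct 22, Oct 23, skipping weekends) reaches Wednesday, 23 October 2019.
The last day of the waiting period: 57 calendar days after 23 October 2019 is 19 December 2019.
The date on which the withholding of payment becomes due: 87 calendar days after 19 December 2019 is 15 March 2020.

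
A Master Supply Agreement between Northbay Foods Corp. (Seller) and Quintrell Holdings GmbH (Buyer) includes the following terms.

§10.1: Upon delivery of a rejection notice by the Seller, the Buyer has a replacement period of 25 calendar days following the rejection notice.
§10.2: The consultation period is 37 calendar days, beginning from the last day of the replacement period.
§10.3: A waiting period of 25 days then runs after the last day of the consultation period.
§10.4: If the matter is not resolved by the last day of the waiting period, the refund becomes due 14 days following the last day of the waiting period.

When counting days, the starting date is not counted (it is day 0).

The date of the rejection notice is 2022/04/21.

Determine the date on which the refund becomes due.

2022/07/31

The last day of the replacement period: 2022/04/21 + 25 days = 2022/05/16.
Adding 37 calendar days to 2022/05/16 gives 2022/06/22, which is the last day of the consultation period.
The last day of the waiting period: 25 calendar days after 2022/06/22 is 2022/07/17.
Adding 14 calendar days to 2022/07/17 gives 2022/07/31, which is the date on which the refund becomes due.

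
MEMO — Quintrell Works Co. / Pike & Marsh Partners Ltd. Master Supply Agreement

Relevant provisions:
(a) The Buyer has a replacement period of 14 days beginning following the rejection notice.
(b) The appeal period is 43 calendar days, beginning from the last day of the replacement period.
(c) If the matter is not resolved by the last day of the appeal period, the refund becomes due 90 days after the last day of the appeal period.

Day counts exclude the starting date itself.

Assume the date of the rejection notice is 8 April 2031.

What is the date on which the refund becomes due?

2 September 2031

Adding 14 calendar days to 8 April 2031 gives 22 April 2031, which is the last day of the replacement period.
Adding 43 calendar days to 22 April 2031 gives 4 June 2031, which is the last day of the appeal period.
The date on which the refund becomes due: 90 calendar days after 4 June 2031 is 2 September 2031.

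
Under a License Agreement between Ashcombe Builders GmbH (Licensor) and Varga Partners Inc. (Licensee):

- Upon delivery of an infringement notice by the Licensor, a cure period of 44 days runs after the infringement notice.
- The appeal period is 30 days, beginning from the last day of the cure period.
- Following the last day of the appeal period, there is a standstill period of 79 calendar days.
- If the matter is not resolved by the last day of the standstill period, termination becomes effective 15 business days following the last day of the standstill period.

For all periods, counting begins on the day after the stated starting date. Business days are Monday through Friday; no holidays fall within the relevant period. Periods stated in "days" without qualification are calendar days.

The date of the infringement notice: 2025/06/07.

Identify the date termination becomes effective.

Adding 44 calendar days to 2025/06/07 gives 2025/07/21, which is the last day of the cure period.
Adding 30 calendar days to 2025/07/21 gives 2025/08/20, which is the last day of the appeal period.
Adding 79 calendar days to 2025/08/20 gives 2025/11/07, which is the last day of the standstill period.
The date termination becomes effective: counting 15 business days from Friday, 2025/11/07 (Nov 10, Nov 11, Nov 12, Nov 13, …, Nov 26, Nov 27, Nov 28, skipping weekends) reaches Friday, 2025/11/28.

2025/11/28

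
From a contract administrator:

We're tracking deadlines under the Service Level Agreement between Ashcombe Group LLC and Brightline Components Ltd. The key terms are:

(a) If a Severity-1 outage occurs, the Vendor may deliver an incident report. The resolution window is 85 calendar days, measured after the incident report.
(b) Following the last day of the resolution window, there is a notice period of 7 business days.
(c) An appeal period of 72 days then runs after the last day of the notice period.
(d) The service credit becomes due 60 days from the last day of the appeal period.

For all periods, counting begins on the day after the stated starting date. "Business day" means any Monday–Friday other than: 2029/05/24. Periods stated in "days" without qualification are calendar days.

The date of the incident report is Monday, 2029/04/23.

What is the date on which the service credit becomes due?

2029/12/05

Adding 85 calendar days to 2029/04/23 gives 2029/07/17, which is the last day of the resolution window.
The last day of the notice period: 7 business days after Tuesday, 2029/07/17, skipping weekends — Jul 18, Jul 19, Jul 20, Jul 23, Jul 24, Jul 25, Jul 26 — lands on Thursday, 2029/07/26.
The last day of the appeal period: 2029/07/26 + 72 days = 2029/10/06.
Adding 60 calendar days to 2029/10/06 gives 2029/12/05, which is the date on which the service credit becomes due.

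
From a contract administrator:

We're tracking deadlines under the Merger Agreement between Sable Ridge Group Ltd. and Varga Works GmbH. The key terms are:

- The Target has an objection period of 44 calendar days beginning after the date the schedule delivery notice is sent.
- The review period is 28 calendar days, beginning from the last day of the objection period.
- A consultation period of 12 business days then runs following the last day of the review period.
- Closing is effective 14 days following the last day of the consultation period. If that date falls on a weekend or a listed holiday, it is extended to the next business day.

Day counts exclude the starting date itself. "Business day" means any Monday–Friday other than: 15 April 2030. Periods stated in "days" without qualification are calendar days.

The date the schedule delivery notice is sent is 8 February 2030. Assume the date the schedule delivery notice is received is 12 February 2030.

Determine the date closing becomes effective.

The last day of the objection period: 44 calendar days after 8 February 2030 is 24 March 2030.
The last day of the review period: 24 March 2030 + 28 days = 21 April 2030.
The last day of the consultation period: counting 12 business days from Sunday, 21 April 2030 (Apr 22, Apr 23, Apr 24, Apr 25, …, May 3, May 6, May 7, skipping weekends) reaches Tuesday, 7 May 2030.
Adding 14 calendar days to 7 May 2030 gives 21 May 2030, which is the date closing becomes effective. 21 May 2030 is a Tuesday and is not a listed holiday, so no roll-forward applies.

21 May 2030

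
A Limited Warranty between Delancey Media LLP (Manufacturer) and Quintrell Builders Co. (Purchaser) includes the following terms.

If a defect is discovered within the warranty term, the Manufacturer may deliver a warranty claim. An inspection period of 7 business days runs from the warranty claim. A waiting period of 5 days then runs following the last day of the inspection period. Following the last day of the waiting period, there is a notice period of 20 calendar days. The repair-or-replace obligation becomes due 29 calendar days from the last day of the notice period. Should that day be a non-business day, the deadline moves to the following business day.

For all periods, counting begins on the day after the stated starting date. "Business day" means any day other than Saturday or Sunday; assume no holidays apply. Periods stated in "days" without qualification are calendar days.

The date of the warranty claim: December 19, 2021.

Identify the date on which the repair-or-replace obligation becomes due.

From Sunday, December 19, 2021, 7 business days (Dec 20, Dec 21, Dec 22, Dec 23, Dec 24, Dec 27, Dec 28, skipping weekends) brings us to Tuesday, December 28, 2021, which is the last day of the inspection period.
The last day of the waiting period: December 28, 2021 + 5 days = January 2, 2022.
The last day of the notice period: 20 calendar days after January 2, 2022 is January 22, 2022.
The date on which the repair-or-replace obligation becomes due: January 22, 2022 + 29 days = February 20, 2022. That falls on a Sunday, so it rolls to the next business day, Monday, February 21, 2022.

February 21, 2022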